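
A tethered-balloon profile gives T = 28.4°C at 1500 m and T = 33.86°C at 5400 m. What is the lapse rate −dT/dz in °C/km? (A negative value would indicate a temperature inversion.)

-1.4°C/km

Γ = −ΔT/Δz = (28.4 − 33.86) / (5400 − 1500) m
  = -5.46°C / 3.9 km = -1.4°C/km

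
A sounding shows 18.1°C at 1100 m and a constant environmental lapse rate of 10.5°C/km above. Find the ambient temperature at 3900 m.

-11.3°C

1100–3900 m, environmental: Δz = 2.8 km ⇒ ΔT = -29.4°C; T = -11.3°C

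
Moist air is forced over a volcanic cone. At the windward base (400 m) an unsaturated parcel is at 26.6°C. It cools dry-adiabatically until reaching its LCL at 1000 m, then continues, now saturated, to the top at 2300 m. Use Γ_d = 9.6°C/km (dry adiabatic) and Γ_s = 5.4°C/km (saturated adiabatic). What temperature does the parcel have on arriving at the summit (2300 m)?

400 → 1000 m (dry, 9.6°C/km): ΔT = -9.6 × 0.6 = -5.76°C → T = 20.84°C
1000 → 2300 m (saturated, 5.4°C/km): ΔT = -5.4 × 1.3 = -7.02°C → T = 13.82°C

13.82°C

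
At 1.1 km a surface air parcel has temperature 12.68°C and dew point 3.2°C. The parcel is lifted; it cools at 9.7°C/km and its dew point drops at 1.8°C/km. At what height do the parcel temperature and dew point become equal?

T and T_d converge at 9.7 − 1.8 = 7.9°C per km
Height above start = (12.68 − 3.2) / 7.9 = 1.2 km
LCL altitude = 1100 m + 1200 m = 2300 m

2.3 km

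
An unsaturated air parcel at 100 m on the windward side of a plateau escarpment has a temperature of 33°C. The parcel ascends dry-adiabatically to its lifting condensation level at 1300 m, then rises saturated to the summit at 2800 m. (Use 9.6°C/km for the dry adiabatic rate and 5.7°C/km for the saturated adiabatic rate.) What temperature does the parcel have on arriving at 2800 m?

12.93°C

From 100 m to 1300 m (dry): cools by 9.6 × 1.2 = 11.52°C, giving 21.48°C.
From 1300 m to 2800 m (saturated): cools by 5.7 × 1.5 = 8.55°C, giving 12.93°C.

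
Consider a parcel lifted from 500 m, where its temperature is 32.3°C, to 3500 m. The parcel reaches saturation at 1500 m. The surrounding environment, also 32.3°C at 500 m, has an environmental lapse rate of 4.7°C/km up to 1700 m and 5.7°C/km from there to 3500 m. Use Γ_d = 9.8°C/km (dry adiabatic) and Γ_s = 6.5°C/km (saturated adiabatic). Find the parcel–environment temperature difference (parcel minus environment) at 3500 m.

Parcel:
  Dry to 1500 m: -9.8 × 1 km = -9.8°C, so T = 22.5°C.
  Saturated to 3500 m: -6.5 × 2 km = -13°C, so T = 9.5°C.
Environment:
  Environment, lower layer to 1700 m: -4.7 × 1.2 km = -5.64°C, so T = 26.66°C.
  Environment, upper layer to 3500 m: -5.7 × 1.8 km = -10.26°C, so T = 16.4°C.
T_parcel − T_env = 9.5 − 16.4 = -6.9°C

-6.9°C (parcel cooler than environment)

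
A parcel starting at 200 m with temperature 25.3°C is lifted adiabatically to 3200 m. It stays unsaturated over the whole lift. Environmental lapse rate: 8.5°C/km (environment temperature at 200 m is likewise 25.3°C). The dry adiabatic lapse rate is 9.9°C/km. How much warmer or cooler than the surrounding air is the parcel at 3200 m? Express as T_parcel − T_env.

Parcel:
  200 → 3200 m (dry, 9.9°C/km): ΔT = -9.9 × 3 = -29.7°C → T = -4.4°C
Environment:
  200 → 3200 m (environment, 8.5°C/km): ΔT = -8.5 × 3 = -25.5°C → T = -0.2°C
T_parcel − T_env = -4.4 − (-0.2) = -4.2°C

-4.2°C (parcel cooler than environment)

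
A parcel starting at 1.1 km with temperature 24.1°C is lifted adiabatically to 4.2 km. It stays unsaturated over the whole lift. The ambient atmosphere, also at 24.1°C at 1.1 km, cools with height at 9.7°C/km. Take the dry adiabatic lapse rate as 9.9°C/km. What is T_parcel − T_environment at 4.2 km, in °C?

Parcel:
  From 1100 m to 4200 m (dry): cools by 9.9 × 3.1 = 30.69°C, giving -6.59°C.
Environment:
  From 1100 m to 4200 m (environment): cools by 9.7 × 3.1 = 30.07°C, giving -5.97°C.
T_parcel − T_env = -6.59 − (-5.97) = -0.62°C

-0.62°C (parcel cooler than environment)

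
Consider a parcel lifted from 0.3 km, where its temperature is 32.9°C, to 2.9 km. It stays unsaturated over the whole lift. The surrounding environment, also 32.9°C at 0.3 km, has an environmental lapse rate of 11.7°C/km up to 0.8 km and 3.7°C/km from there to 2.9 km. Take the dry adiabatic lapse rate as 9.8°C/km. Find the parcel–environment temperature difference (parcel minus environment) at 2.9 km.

-11.86°C (parcel cooler than environment)

Parcel:
  300 → 2900 m (dry, 9.8°C/km): ΔT = -9.8 × 2.6 = -25.48°C → T = 7.42°C
Environment:
  300 → 800 m (environment, lower layer, 11.7°C/km): ΔT = -11.7 × 0.5 = -5.85°C → T = 27.05°C
  800 → 2900 m (environment, upper layer, 3.7°C/km): ΔT = -3.7 × 2.1 = -7.77°C → T = 19.28°C
T_parcel − T_env = 7.42 − 19.28 = -11.86°C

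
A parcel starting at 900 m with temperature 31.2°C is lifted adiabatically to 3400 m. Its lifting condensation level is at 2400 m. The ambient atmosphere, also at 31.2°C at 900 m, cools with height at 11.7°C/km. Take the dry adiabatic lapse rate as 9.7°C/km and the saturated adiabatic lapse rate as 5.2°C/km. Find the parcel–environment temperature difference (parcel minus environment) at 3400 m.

Parcel:
  900 → 2400 m (dry, 9.7°C/km): ΔT = -9.7 × 1.5 = -14.55°C → T = 16.65°C
  2400 → 3400 m (saturated, 5.2°C/km): ΔT = -5.2 × 1 = -5.2°C → T = 11.45°C
Environment:
  900 → 3400 m (environment, 11.7°C/km): ΔT = -11.7 × 2.5 = -29.25°C → T = 1.95°C
T_parcel − T_env = 11.45 − 1.95 = +9.5°C

+9.5°C (parcel warmer than environment)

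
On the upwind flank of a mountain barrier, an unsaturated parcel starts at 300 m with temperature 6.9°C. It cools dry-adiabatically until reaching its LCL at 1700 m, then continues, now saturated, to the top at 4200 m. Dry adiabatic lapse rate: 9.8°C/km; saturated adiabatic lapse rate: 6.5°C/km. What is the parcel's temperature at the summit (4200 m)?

-23.07°C

Dry to 1700 m: -9.8 × 1.4 km = -13.72°C, so T = -6.82°C.
Saturated to 4200 m: -6.5 × 2.5 km = -16.25°C, so T = -23.07°C.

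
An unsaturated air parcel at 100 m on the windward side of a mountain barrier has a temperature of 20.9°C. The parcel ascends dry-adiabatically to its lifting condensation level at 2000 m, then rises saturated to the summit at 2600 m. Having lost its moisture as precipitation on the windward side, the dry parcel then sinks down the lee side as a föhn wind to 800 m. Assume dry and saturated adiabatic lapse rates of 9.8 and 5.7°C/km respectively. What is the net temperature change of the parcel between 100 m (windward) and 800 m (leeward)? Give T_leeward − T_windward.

-4.4°C

100–2000 m, dry: Δz = 1.9 km ⇒ ΔT = -18.62°C; T = 2.28°C
2000–2600 m, saturated: Δz = 0.6 km ⇒ ΔT = -3.42°C; T = -1.14°C
2600–800 m, dry descent: Δz = 1.8 km ⇒ ΔT = +17.64°C; T = 16.5°C
Net change vs windward start: 16.5 − 20.9 = -4.4°C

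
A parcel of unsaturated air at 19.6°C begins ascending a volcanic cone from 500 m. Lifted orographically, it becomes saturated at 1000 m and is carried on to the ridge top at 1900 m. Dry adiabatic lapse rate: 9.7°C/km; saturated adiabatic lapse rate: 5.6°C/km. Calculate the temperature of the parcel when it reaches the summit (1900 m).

Dry to 1000 m: -9.7 × 0.5 km = -4.85°C, so T = 14.75°C.
Saturated to 1900 m: -5.6 × 0.9 km = -5.04°C, so T = 9.71°C.

9.71°C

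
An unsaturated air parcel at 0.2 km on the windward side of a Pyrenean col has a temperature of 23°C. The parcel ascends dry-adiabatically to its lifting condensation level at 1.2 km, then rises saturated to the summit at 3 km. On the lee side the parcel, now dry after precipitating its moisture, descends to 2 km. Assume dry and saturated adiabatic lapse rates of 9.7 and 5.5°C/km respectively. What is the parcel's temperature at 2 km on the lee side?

13.1°C

From 200 m to 1200 m (dry): cools by 9.7 × 1 = 9.7°C, giving 13.3°C.
From 1200 m to 3000 m (saturated): cools by 5.5 × 1.8 = 9.9°C, giving 3.4°C.
From 3000 m to 2000 m (dry descent): warms by 9.7 × 1 = 9.7°C, giving 13.1°C.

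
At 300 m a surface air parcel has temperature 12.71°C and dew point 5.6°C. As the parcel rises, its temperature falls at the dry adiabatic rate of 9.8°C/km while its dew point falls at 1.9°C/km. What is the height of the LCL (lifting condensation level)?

1200 m

T and T_d converge at 9.8 − 1.9 = 7.9°C per km
Height above start = (12.71 − 5.6) / 7.9 = 0.9 km
LCL altitude = 300 m + 900 m = 1200 m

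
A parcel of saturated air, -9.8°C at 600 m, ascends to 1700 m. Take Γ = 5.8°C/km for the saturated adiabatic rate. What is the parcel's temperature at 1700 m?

Saturated adiabatic to 1700 m: -5.8 × 1.1 km = -6.38°C, so T = -16.18°C.

-16.18°C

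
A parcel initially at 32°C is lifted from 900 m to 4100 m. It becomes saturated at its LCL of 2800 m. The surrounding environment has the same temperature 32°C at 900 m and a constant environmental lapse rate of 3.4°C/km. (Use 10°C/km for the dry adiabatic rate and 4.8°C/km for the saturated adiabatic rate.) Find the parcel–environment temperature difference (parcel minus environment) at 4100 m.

-14.36°C (parcel cooler than environment)

Parcel:
  900–2800 m, dry: Δz = 1.9 km ⇒ ΔT = -19°C; T = 13°C
  2800–4100 m, saturated: Δz = 1.3 km ⇒ ΔT = -6.24°C; T = 6.76°C
Environment:
  900–4100 m, environment: Δz = 3.2 km ⇒ ΔT = -10.88°C; T = 21.12°C
T_parcel − T_env = 6.76 − 21.12 = -14.36°C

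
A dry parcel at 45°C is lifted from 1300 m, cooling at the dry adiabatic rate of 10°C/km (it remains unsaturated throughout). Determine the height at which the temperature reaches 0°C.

Height above start = (45 − 0) / 10 = 4.5 km
Altitude = 1300 m + 4500 m = 5800 m

5800 m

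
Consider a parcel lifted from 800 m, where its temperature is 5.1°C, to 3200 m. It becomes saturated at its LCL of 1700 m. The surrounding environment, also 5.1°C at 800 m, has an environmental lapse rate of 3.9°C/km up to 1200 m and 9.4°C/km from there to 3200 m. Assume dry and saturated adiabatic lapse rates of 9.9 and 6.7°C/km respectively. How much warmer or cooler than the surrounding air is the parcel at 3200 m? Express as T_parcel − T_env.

Parcel:
  800–1700 m, dry: Δz = 0.9 km ⇒ ΔT = -8.91°C; T = -3.81°C
  1700–3200 m, saturated: Δz = 1.5 km ⇒ ΔT = -10.05°C; T = -13.86°C
Environment:
  800–1200 m, environment, lower layer: Δz = 0.4 km ⇒ ΔT = -1.56°C; T = 3.54°C
  1200–3200 m, environment, upper layer: Δz = 2 km ⇒ ΔT = -18.8°C; T = -15.26°C
T_parcel − T_env = -13.86 − (-15.26) = +1.4°C

+1.4°C (parcel warmer than environment)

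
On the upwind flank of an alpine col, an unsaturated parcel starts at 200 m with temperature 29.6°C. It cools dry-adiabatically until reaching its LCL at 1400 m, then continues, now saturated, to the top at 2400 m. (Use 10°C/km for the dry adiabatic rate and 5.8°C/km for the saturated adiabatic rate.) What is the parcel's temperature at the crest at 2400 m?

200 → 1400 m (dry, 10°C/km): ΔT = -10 × 1.2 = -12°C → T = 17.6°C
1400 → 2400 m (saturated, 5.8°C/km): ΔT = -5.8 × 1 = -5.8°C → T = 11.8°C

11.8°C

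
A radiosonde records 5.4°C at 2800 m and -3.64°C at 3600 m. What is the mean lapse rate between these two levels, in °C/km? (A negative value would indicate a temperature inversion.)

11.3°C/km

Γ = −ΔT/Δz = (5.4 − (-3.64)) / (3600 − 2800) m
  = 9.04°C / 0.8 km = 11.3°C/km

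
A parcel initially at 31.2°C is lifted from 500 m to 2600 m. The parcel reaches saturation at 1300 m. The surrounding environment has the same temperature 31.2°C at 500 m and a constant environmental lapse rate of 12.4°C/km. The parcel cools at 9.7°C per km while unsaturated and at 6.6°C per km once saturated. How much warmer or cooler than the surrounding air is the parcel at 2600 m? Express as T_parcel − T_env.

+9.7°C (parcel warmer than environment)

Parcel:
  From 500 m to 1300 m (dry): cools by 9.7 × 0.8 = 7.76°C, giving 23.44°C.
  From 1300 m to 2600 m (saturated): cools by 6.6 × 1.3 = 8.58°C, giving 14.86°C.
Environment:
  From 500 m to 2600 m (environment): cools by 12.4 × 2.1 = 26.04°C, giving 5.16°C.
T_parcel − T_env = 14.86 − 5.16 = +9.7°C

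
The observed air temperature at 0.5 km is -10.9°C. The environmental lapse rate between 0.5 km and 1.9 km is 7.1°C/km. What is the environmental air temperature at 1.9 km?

Environmental to 1900 m: -7.1 × 1.4 km = -9.94°C, so T = -20.84°C.

-20.84°C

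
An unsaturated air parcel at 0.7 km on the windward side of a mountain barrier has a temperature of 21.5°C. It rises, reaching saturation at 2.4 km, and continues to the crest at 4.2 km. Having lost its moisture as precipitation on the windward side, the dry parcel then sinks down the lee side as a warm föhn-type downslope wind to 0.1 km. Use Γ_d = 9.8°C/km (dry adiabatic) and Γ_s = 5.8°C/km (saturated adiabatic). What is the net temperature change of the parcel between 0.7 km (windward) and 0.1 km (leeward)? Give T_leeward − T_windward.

+13.08°C

700 → 2400 m (dry, 9.8°C/km): ΔT = -9.8 × 1.7 = -16.66°C → T = 4.84°C
2400 → 4200 m (saturated, 5.8°C/km): ΔT = -5.8 × 1.8 = -10.44°C → T = -5.6°C
4200 → 100 m (dry descent, 9.8°C/km): ΔT = +9.8 × 4.1 = +40.18°C → T = 34.58°C
Net change vs windward start: 34.58 − 21.5 = +13.08°C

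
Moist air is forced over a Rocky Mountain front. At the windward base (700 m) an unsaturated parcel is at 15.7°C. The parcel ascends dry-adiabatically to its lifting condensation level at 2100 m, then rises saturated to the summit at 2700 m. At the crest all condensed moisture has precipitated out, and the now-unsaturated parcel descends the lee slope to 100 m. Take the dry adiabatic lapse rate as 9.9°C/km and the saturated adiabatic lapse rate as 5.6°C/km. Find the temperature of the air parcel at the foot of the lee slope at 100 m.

24.22°C

Dry to 2100 m: -9.9 × 1.4 km = -13.86°C, so T = 1.84°C.
Saturated to 2700 m: -5.6 × 0.6 km = -3.36°C, so T = -1.52°C.
Dry descent to 100 m: +9.9 × 2.6 km = +25.74°C, so T = 24.22°C.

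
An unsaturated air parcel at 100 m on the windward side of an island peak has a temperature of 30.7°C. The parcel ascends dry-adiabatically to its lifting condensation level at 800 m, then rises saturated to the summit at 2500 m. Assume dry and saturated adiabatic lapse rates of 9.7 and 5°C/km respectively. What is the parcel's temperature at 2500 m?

15.41°C

100 → 800 m (dry, 9.7°C/km): ΔT = -9.7 × 0.7 = -6.79°C → T = 23.91°C
800 → 2500 m (saturated, 5°C/km): ΔT = -5 × 1.7 = -8.5°C → T = 15.41°C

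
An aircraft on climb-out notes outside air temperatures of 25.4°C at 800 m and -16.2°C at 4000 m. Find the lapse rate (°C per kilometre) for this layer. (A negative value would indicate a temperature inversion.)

13°C/km

Γ = −ΔT/Δz = (25.4 − (-16.2)) / (4000 − 800) m
  = 41.6°C / 3.2 km = 13°C/km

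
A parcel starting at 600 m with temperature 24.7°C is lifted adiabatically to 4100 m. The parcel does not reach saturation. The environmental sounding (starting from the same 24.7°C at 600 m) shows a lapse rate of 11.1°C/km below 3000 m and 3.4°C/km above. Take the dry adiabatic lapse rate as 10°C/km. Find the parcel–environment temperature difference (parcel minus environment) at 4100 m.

-4.62°C (parcel cooler than environment)

Parcel:
  From 600 m to 4100 m (dry): cools by 10 × 3.5 = 35°C, giving -10.3°C.
Environment:
  From 600 m to 3000 m (environment, lower layer): cools by 11.1 × 2.4 = 26.64°C, giving -1.94°C.
  From 3000 m to 4100 m (environment, upper layer): cools by 3.4 × 1.1 = 3.74°C, giving -5.68°C.
T_parcel − T_env = -10.3 − (-5.68) = -4.62°C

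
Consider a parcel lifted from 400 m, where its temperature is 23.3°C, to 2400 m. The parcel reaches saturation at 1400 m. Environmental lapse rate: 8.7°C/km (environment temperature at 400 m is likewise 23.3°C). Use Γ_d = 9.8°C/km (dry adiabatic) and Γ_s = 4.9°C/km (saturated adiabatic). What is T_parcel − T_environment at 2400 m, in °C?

+2.7°C (parcel warmer than environment)

Parcel:
  Dry to 1400 m: -9.8 × 1 km = -9.8°C, so T = 13.5°C.
  Saturated to 2400 m: -4.9 × 1 km = -4.9°C, so T = 8.6°C.
Environment:
  Environment to 2400 m: -8.7 × 2 km = -17.4°C, so T = 5.9°C.
T_parcel − T_env = 8.6 − 5.9 = +2.7°C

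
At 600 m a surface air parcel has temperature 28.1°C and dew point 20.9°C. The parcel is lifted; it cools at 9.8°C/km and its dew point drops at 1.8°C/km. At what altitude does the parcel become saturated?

1500 m

T and T_d converge at 9.8 − 1.8 = 8°C per km
Height above start = (28.1 − 20.9) / 8 = 0.9 km
LCL altitude = 600 m + 900 m = 1500 m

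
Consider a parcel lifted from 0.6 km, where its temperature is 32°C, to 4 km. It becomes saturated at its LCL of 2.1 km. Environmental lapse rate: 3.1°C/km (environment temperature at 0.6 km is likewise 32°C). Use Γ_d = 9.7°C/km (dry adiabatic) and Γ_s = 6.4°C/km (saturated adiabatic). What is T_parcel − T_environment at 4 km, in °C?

Parcel:
  Dry to 2100 m: -9.7 × 1.5 km = -14.55°C, so T = 17.45°C.
  Saturated to 4000 m: -6.4 × 1.9 km = -12.16°C, so T = 5.29°C.
Environment:
  Environment to 4000 m: -3.1 × 3.4 km = -10.54°C, so T = 21.46°C.
T_parcel − T_env = 5.29 − 21.46 = -16.17°C

-16.17°C (parcel cooler than environment)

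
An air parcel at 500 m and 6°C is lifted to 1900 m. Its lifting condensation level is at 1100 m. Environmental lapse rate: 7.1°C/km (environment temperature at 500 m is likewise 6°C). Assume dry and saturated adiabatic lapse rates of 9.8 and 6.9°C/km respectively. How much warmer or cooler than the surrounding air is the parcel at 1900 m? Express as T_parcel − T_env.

-1.46°C (parcel cooler than environment)

Parcel:
  From 500 m to 1100 m (dry): cools by 9.8 × 0.6 = 5.88°C, giving 0.12°C.
  From 1100 m to 1900 m (saturated): cools by 6.9 × 0.8 = 5.52°C, giving -5.4°C.
Environment:
  From 500 m to 1900 m (environment): cools by 7.1 × 1.4 = 9.94°C, giving -3.94°C.
T_parcel − T_env = -5.4 − (-3.94) = -1.46°C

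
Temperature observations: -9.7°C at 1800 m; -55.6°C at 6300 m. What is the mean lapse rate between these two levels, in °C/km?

Γ = −ΔT/Δz = (-9.7 − (-55.6)) / (6300 − 1800) m
  = 45.9°C / 4.5 km = 10.2°C/km

10.2°C/km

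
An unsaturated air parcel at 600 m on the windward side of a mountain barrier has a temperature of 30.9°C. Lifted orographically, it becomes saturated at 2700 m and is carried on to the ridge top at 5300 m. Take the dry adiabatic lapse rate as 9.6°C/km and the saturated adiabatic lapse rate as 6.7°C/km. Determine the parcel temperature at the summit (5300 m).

600 → 2700 m (dry, 9.6°C/km): ΔT = -9.6 × 2.1 = -20.16°C → T = 10.74°C
2700 → 5300 m (saturated, 6.7°C/km): ΔT = -6.7 × 2.6 = -17.42°C → T = -6.68°C

-6.68°C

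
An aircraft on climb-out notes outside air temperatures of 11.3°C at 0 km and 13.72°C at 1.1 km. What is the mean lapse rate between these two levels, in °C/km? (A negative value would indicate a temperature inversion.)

-2.2°C/km

Γ = −ΔT/Δz = (11.3 − 13.72) / (1100 − 0) m
  = -2.42°C / 1.1 km = -2.2°C/km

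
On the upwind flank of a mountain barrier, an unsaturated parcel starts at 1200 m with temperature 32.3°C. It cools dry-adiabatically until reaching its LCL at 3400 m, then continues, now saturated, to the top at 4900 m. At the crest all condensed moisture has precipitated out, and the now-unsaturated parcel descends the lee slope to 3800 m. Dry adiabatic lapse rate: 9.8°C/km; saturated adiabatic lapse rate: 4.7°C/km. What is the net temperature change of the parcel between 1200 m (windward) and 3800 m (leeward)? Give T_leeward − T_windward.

From 1200 m to 3400 m (dry): cools by 9.8 × 2.2 = 21.56°C, giving 10.74°C.
From 3400 m to 4900 m (saturated): cools by 4.7 × 1.5 = 7.05°C, giving 3.69°C.
From 4900 m to 3800 m (dry descent): warms by 9.8 × 1.1 = 10.78°C, giving 14.47°C.
Net change vs windward start: 14.47 − 32.3 = -17.83°C

-17.83°C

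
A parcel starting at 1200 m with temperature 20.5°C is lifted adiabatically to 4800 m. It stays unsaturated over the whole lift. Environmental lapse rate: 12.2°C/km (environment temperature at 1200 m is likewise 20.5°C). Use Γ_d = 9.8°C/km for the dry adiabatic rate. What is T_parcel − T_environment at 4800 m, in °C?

+8.64°C (parcel warmer than environment)

Parcel:
  Dry to 4800 m: -9.8 × 3.6 km = -35.28°C, so T = -14.78°C.
Environment:
  Environment to 4800 m: -12.2 × 3.6 km = -43.92°C, so T = -23.42°C.
T_parcel − T_env = -14.78 − (-23.42) = +8.64°C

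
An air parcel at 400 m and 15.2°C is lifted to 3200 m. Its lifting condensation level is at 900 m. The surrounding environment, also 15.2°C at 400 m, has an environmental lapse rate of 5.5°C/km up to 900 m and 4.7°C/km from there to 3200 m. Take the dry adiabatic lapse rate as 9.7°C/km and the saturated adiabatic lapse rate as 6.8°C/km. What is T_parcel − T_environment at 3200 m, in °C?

Parcel:
  Dry to 900 m: -9.7 × 0.5 km = -4.85°C, so T = 10.35°C.
  Saturated to 3200 m: -6.8 × 2.3 km = -15.64°C, so T = -5.29°C.
Environment:
  Environment, lower layer to 900 m: -5.5 × 0.5 km = -2.75°C, so T = 12.45°C.
  Environment, upper layer to 3200 m: -4.7 × 2.3 km = -10.81°C, so T = 1.64°C.
T_parcel − T_env = -5.29 − 1.64 = -6.93°C

-6.93°C (parcel cooler than environment)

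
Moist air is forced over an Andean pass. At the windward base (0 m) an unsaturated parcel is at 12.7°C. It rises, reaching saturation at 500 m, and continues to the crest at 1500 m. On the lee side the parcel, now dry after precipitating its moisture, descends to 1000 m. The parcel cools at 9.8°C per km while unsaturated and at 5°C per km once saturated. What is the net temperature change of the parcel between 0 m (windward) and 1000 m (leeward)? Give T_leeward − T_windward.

-5°C

From 0 m to 500 m (dry): cools by 9.8 × 0.5 = 4.9°C, giving 7.8°C.
From 500 m to 1500 m (saturated): cools by 5 × 1 = 5°C, giving 2.8°C.
From 1500 m to 1000 m (dry descent): warms by 9.8 × 0.5 = 4.9°C, giving 7.7°C.
Net change vs windward start: 7.7 − 12.7 = -5°C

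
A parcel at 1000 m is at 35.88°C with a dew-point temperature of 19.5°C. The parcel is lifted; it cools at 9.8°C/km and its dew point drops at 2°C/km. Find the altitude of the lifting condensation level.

T and T_d converge at 9.8 − 2 = 7.8°C per km
Height above start = (35.88 − 19.5) / 7.8 = 2.1 km
LCL altitude = 1000 m + 2100 m = 3100 m

3100 m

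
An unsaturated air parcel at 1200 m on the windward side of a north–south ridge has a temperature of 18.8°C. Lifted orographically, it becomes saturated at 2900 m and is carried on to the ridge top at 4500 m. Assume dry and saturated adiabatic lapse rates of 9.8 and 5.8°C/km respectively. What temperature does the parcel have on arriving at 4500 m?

-7.14°C

Dry to 2900 m: -9.8 × 1.7 km = -16.66°C, so T = 2.14°C.
Saturated to 4500 m: -5.8 × 1.6 km = -9.28°C, so T = -7.14°C.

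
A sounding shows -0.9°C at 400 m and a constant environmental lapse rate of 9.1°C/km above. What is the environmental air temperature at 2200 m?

Environmental to 2200 m: -9.1 × 1.8 km = -16.38°C, so T = -17.28°C.

-17.28°C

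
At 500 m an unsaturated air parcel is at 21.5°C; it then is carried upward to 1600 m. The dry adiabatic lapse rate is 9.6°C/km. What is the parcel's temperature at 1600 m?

Dry adiabatic to 1600 m: -9.6 × 1.1 km = -10.56°C, so T = 10.94°C.

10.94°C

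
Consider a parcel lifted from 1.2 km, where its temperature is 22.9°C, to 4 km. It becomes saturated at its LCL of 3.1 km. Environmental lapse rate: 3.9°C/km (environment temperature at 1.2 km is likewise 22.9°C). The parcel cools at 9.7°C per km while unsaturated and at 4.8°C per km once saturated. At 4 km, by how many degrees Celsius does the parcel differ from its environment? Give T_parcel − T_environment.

Parcel:
  Dry to 3100 m: -9.7 × 1.9 km = -18.43°C, so T = 4.47°C.
  Saturated to 4000 m: -4.8 × 0.9 km = -4.32°C, so T = 0.15°C.
Environment:
  Environment to 4000 m: -3.9 × 2.8 km = -10.92°C, so T = 11.98°C.
T_parcel − T_env = 0.15 − 11.98 = -11.83°C

-11.83°C (parcel cooler than environment)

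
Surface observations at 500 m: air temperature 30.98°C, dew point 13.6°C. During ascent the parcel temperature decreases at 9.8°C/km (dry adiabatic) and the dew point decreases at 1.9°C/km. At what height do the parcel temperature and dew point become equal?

T and T_d converge at 9.8 − 1.9 = 7.9°C per km
Height above start = (30.98 − 13.6) / 7.9 = 2.2 km
LCL altitude = 500 m + 2200 m = 2700 m

2700 m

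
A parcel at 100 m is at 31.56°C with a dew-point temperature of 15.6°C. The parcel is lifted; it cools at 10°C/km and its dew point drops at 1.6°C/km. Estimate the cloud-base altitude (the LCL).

T and T_d converge at 10 − 1.6 = 8.4°C per km
Height above start = (31.56 − 15.6) / 8.4 = 1.9 km
LCL altitude = 100 m + 1900 m = 2000 m

2000 m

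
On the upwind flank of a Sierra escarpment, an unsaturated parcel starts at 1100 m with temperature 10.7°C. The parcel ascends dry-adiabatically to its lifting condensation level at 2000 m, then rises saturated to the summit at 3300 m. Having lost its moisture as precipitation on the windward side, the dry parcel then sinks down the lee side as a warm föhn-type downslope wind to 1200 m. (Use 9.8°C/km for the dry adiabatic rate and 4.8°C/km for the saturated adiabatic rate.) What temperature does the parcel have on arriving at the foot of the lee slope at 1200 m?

16.22°C

Dry to 2000 m: -9.8 × 0.9 km = -8.82°C, so T = 1.88°C.
Saturated to 3300 m: -4.8 × 1.3 km = -6.24°C, so T = -4.36°C.
Dry descent to 1200 m: +9.8 × 2.1 km = +20.58°C, so T = 16.22°C.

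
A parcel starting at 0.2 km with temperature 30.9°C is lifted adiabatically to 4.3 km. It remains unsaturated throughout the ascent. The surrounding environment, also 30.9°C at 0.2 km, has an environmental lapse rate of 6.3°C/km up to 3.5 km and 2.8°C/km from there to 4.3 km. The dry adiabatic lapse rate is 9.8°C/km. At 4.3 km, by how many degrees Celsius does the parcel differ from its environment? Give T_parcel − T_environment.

-17.15°C (parcel cooler than environment)

Parcel:
  Dry to 4300 m: -9.8 × 4.1 km = -40.18°C, so T = -9.28°C.
Environment:
  Environment, lower layer to 3500 m: -6.3 × 3.3 km = -20.79°C, so T = 10.11°C.
  Environment, upper layer to 4300 m: -2.8 × 0.8 km = -2.24°C, so T = 7.87°C.
T_parcel − T_env = -9.28 − 7.87 = -17.15°C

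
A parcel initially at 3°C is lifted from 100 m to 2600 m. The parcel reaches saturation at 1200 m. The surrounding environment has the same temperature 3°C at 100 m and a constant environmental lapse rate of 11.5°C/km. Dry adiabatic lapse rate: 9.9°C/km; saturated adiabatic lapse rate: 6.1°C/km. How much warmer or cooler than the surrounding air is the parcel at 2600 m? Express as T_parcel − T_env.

+9.32°C (parcel warmer than environment)

Parcel:
  100–1200 m, dry: Δz = 1.1 km ⇒ ΔT = -10.89°C; T = -7.89°C
  1200–2600 m, saturated: Δz = 1.4 km ⇒ ΔT = -8.54°C; T = -16.43°C
Environment:
  100–2600 m, environment: Δz = 2.5 km ⇒ ΔT = -28.75°C; T = -25.75°C
T_parcel − T_env = -16.43 − (-25.75) = +9.32°C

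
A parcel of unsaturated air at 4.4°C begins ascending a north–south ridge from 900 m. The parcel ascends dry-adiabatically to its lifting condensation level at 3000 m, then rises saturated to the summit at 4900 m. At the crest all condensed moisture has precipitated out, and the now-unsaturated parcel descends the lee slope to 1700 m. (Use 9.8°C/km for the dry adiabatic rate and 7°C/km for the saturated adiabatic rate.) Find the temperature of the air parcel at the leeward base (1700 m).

Dry to 3000 m: -9.8 × 2.1 km = -20.58°C, so T = -16.18°C.
Saturated to 4900 m: -7 × 1.9 km = -13.3°C, so T = -29.48°C.
Dry descent to 1700 m: +9.8 × 3.2 km = +31.36°C, so T = 1.88°C.

1.88°C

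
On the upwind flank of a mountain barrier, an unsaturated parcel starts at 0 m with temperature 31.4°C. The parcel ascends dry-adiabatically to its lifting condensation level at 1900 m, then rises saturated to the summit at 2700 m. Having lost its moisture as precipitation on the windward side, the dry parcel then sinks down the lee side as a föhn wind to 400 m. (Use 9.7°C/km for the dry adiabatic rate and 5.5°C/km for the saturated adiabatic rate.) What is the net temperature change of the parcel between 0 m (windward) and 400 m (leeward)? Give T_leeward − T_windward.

Dry to 1900 m: -9.7 × 1.9 km = -18.43°C, so T = 12.97°C.
Saturated to 2700 m: -5.5 × 0.8 km = -4.4°C, so T = 8.57°C.
Dry descent to 400 m: +9.7 × 2.3 km = +22.31°C, so T = 30.88°C.
Net change vs windward start: 30.88 − 31.4 = -0.52°C

-0.52°C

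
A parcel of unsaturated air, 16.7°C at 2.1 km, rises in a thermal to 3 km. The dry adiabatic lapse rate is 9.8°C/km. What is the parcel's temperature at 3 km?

7.88°C

2100–3000 m, dry adiabatic: Δz = 0.9 km ⇒ ΔT = -8.82°C; T = 7.88°C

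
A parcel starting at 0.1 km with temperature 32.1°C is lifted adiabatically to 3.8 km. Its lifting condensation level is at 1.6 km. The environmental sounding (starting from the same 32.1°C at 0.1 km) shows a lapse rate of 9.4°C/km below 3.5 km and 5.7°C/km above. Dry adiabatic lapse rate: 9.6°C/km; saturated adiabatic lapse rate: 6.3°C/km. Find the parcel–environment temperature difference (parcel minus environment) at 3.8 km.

Parcel:
  100 → 1600 m (dry, 9.6°C/km): ΔT = -9.6 × 1.5 = -14.4°C → T = 17.7°C
  1600 → 3800 m (saturated, 6.3°C/km): ΔT = -6.3 × 2.2 = -13.86°C → T = 3.84°C
Environment:
  100 → 3500 m (environment, lower layer, 9.4°C/km): ΔT = -9.4 × 3.4 = -31.96°C → T = 0.14°C
  3500 → 3800 m (environment, upper layer, 5.7°C/km): ΔT = -5.7 × 0.3 = -1.71°C → T = -1.57°C
T_parcel − T_env = 3.84 − (-1.57) = +5.41°C

+5.41°C (parcel warmer than environment)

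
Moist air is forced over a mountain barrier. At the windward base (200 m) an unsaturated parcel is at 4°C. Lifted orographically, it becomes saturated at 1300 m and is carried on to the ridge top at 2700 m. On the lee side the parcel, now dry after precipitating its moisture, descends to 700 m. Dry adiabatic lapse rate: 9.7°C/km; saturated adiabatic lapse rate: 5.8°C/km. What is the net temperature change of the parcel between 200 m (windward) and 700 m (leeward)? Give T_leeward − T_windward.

200–1300 m, dry: Δz = 1.1 km ⇒ ΔT = -10.67°C; T = -6.67°C
1300–2700 m, saturated: Δz = 1.4 km ⇒ ΔT = -8.12°C; T = -14.79°C
2700–700 m, dry descent: Δz = 2 km ⇒ ΔT = +19.4°C; T = 4.61°C
Net change vs windward start: 4.61 − 4 = +0.61°C

+0.61°C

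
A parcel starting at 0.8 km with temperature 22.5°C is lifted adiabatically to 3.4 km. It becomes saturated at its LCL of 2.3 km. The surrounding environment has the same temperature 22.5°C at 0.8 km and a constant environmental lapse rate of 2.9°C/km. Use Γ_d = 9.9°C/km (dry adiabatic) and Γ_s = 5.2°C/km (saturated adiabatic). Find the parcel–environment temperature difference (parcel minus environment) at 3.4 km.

-13.03°C (parcel cooler than environment)

Parcel:
  800–2300 m, dry: Δz = 1.5 km ⇒ ΔT = -14.85°C; T = 7.65°C
  2300–3400 m, saturated: Δz = 1.1 km ⇒ ΔT = -5.72°C; T = 1.93°C
Environment:
  800–3400 m, environment: Δz = 2.6 km ⇒ ΔT = -7.54°C; T = 14.96°C
T_parcel − T_env = 1.93 − 14.96 = -13.03°C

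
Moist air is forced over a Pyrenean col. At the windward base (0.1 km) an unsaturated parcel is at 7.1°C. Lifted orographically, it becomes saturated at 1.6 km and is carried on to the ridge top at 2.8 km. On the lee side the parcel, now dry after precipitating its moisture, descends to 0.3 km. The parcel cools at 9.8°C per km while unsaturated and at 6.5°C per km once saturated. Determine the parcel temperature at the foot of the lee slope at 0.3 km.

100 → 1600 m (dry, 9.8°C/km): ΔT = -9.8 × 1.5 = -14.7°C → T = -7.6°C
1600 → 2800 m (saturated, 6.5°C/km): ΔT = -6.5 × 1.2 = -7.8°C → T = -15.4°C
2800 → 300 m (dry descent, 9.8°C/km): ΔT = +9.8 × 2.5 = +24.5°C → T = 9.1°C

9.1°C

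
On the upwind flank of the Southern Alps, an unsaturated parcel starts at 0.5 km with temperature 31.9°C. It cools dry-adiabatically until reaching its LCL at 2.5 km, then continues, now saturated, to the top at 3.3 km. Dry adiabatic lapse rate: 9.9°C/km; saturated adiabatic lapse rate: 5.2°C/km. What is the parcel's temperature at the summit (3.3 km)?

500 → 2500 m (dry, 9.9°C/km): ΔT = -9.9 × 2 = -19.8°C → T = 12.1°C
2500 → 3300 m (saturated, 5.2°C/km): ΔT = -5.2 × 0.8 = -4.16°C → T = 7.94°C

7.94°C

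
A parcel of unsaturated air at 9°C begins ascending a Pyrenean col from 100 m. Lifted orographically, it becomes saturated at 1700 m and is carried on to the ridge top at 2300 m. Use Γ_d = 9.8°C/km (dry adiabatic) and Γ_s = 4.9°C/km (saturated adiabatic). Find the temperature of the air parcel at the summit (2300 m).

-9.62°C

100 → 1700 m (dry, 9.8°C/km): ΔT = -9.8 × 1.6 = -15.68°C → T = -6.68°C
1700 → 2300 m (saturated, 4.9°C/km): ΔT = -4.9 × 0.6 = -2.94°C → T = -9.62°C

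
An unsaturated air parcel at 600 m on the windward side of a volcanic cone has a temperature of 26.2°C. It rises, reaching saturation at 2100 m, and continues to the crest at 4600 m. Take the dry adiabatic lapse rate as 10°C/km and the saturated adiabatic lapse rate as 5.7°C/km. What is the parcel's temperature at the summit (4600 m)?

600 → 2100 m (dry, 10°C/km): ΔT = -10 × 1.5 = -15°C → T = 11.2°C
2100 → 4600 m (saturated, 5.7°C/km): ΔT = -5.7 × 2.5 = -14.25°C → T = -3.05°C

-3.05°C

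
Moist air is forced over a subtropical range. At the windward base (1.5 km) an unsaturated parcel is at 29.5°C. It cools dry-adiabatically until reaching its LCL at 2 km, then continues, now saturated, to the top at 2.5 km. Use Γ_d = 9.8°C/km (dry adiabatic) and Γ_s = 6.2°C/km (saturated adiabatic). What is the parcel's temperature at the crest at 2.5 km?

1500–2000 m, dry: Δz = 0.5 km ⇒ ΔT = -4.9°C; T = 24.6°C
2000–2500 m, saturated: Δz = 0.5 km ⇒ ΔT = -3.1°C; T = 21.5°C

21.5°C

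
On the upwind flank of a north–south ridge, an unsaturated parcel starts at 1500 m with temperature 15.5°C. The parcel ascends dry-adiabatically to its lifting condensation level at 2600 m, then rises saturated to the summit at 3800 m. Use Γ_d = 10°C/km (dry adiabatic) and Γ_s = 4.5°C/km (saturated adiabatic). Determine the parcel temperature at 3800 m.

From 1500 m to 2600 m (dry): cools by 10 × 1.1 = 11°C, giving 4.5°C.
From 2600 m to 3800 m (saturated): cools by 4.5 × 1.2 = 5.4°C, giving -0.9°C.

-0.9°C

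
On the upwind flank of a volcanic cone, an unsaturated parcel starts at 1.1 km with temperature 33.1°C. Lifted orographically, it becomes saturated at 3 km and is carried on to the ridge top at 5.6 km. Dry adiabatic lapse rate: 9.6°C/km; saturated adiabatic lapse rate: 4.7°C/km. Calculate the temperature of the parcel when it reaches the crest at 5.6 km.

From 1100 m to 3000 m (dry): cools by 9.6 × 1.9 = 18.24°C, giving 14.86°C.
From 3000 m to 5600 m (saturated): cools by 4.7 × 2.6 = 12.22°C, giving 2.64°C.

2.64°C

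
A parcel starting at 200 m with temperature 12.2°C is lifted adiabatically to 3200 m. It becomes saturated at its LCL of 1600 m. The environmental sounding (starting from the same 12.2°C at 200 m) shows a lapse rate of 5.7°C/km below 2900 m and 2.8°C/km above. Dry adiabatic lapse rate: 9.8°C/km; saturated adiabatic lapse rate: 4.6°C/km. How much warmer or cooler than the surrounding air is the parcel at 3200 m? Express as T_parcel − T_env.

-4.85°C (parcel cooler than environment)

Parcel:
  From 200 m to 1600 m (dry): cools by 9.8 × 1.4 = 13.72°C, giving -1.52°C.
  From 1600 m to 3200 m (saturated): cools by 4.6 × 1.6 = 7.36°C, giving -8.88°C.
Environment:
  From 200 m to 2900 m (environment, lower layer): cools by 5.7 × 2.7 = 15.39°C, giving -3.19°C.
  From 2900 m to 3200 m (environment, upper layer): cools by 2.8 × 0.3 = 0.84°C, giving -4.03°C.
T_parcel − T_env = -8.88 − (-4.03) = -4.85°C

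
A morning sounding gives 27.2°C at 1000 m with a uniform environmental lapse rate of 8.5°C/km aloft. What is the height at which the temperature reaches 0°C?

Height above start = (27.2 − 0) / 8.5 = 3.2 km
Altitude = 1000 m + 3200 m = 4200 m

4200 m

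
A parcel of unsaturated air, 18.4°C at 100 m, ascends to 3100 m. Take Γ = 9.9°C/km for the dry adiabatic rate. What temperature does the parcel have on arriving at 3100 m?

-11.3°C

100 → 3100 m (dry adiabatic, 9.9°C/km): ΔT = -9.9 × 3 = -29.7°C → T = -11.3°C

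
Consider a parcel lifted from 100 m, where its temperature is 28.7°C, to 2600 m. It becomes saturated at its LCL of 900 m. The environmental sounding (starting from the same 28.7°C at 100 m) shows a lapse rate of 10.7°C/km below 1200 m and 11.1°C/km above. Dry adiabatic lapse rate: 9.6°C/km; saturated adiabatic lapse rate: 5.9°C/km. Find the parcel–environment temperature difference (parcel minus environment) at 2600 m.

+9.6°C (parcel warmer than environment)

Parcel:
  Dry to 900 m: -9.6 × 0.8 km = -7.68°C, so T = 21.02°C.
  Saturated to 2600 m: -5.9 × 1.7 km = -10.03°C, so T = 10.99°C.
Environment:
  Environment, lower layer to 1200 m: -10.7 × 1.1 km = -11.77°C, so T = 16.93°C.
  Environment, upper layer to 2600 m: -11.1 × 1.4 km = -15.54°C, so T = 1.39°C.
T_parcel − T_env = 10.99 − 1.39 = +9.6°C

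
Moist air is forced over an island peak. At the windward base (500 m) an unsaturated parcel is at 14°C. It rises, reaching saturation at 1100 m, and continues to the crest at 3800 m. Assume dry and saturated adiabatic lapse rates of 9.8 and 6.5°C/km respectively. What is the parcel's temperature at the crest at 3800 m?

500 → 1100 m (dry, 9.8°C/km): ΔT = -9.8 × 0.6 = -5.88°C → T = 8.12°C
1100 → 3800 m (saturated, 6.5°C/km): ΔT = -6.5 × 2.7 = -17.55°C → T = -9.43°C

-9.43°C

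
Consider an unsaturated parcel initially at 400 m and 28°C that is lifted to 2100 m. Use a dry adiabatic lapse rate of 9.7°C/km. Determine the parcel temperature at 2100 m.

11.51°C

Dry adiabatic to 2100 m: -9.7 × 1.7 km = -16.49°C, so T = 11.51°C.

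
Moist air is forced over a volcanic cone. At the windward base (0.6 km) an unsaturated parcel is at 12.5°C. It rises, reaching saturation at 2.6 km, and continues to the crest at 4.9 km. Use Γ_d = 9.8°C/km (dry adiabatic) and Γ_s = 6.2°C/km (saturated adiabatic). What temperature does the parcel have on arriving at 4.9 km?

-21.36°C

From 600 m to 2600 m (dry): cools by 9.8 × 2 = 19.6°C, giving -7.1°C.
From 2600 m to 4900 m (saturated): cools by 6.2 × 2.3 = 14.26°C, giving -21.36°C.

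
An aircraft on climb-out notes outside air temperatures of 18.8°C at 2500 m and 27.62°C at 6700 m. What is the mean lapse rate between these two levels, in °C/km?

-2.1°C/km

Γ = −ΔT/Δz = (18.8 − 27.62) / (6700 − 2500) m
  = -8.82°C / 4.2 km = -2.1°C/km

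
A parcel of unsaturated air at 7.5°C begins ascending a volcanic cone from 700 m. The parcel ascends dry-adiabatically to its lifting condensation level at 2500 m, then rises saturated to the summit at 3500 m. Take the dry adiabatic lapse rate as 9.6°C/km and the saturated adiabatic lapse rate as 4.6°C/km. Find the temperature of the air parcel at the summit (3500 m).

From 700 m to 2500 m (dry): cools by 9.6 × 1.8 = 17.28°C, giving -9.78°C.
From 2500 m to 3500 m (saturated): cools by 4.6 × 1 = 4.6°C, giving -14.38°C.

-14.38°C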